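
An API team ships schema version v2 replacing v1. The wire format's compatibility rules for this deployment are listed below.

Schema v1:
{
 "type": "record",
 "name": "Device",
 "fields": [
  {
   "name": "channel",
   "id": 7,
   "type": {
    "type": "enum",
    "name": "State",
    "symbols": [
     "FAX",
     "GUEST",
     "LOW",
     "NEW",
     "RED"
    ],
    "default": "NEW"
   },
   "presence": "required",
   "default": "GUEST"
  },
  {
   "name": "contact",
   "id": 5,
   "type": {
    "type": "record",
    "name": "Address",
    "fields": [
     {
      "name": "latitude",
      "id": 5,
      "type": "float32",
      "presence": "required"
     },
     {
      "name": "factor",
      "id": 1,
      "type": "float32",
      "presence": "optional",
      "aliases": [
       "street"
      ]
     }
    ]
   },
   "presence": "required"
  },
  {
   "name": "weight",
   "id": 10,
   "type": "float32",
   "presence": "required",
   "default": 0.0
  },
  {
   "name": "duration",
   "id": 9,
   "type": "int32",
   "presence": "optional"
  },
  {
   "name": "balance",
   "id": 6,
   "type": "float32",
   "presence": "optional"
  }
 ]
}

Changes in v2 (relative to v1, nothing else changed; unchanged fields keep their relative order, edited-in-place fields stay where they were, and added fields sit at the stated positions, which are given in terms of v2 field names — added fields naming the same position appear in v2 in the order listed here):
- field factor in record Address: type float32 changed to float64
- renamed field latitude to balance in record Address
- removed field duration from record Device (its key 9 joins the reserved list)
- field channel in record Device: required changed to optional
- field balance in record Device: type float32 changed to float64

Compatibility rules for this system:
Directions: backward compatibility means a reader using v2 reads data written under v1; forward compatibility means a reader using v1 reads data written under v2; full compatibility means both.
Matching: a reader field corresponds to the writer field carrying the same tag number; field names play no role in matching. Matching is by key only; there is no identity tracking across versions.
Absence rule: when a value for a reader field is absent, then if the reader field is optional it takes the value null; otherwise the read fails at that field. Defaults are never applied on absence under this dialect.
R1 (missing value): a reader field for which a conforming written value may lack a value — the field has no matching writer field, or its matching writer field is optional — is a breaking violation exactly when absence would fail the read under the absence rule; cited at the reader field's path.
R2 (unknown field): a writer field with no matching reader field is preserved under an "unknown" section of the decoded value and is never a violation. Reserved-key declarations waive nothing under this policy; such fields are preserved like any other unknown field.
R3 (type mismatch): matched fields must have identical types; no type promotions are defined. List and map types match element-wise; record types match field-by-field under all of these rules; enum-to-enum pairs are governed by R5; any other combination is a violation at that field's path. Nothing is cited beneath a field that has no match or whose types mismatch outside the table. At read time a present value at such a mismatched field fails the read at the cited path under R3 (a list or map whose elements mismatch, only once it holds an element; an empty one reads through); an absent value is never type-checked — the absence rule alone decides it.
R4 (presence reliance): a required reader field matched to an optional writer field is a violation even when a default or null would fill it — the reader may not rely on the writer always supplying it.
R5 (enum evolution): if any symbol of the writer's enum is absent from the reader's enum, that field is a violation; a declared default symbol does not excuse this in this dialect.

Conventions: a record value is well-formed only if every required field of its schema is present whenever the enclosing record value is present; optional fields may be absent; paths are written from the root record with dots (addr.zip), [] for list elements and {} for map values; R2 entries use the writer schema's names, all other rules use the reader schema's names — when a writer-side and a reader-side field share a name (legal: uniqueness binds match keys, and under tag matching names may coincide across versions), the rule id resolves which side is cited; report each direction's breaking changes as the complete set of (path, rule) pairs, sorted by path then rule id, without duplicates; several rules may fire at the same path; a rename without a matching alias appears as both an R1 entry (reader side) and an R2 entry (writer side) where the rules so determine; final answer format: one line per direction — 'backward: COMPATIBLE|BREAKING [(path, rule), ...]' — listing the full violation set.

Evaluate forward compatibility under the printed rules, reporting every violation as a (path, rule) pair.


forward: BREAKING [(balance, R3), (channel, R1), (channel, R4), (contact.factor, R3)]

the writer's type comes first in each Device pair
forward on Device — v1 reading data written by v2:
  channel <- channel (State -> State, writer optional)
  contact <- contact (Address -> Address, writer required)
  weight <- weight (float32 -> float32, writer required)
  duration: no writer-side match
  balance <- balance (float64 -> float32, writer optional)
  contact.latitude <- contact.balance (float32 -> float32, writer required)
  contact.factor <- contact.factor (float64 -> float32, writer optional)
  R3 fires at balance
  R1 fires at channel
  R4 fires at channel
  R3 fires at contact.factor
  => forward verdict for Device: BREAKING, 4 violation(s)
remaining Device differences; none change what is asked:
  renamed field latitude to balance in record Address -> triggers nothing under Device's printed rules — same verdict
  removed field duration from record Device (its key 9 joins the reserved list) -> triggers nothing under Device's printed rules — same verdict


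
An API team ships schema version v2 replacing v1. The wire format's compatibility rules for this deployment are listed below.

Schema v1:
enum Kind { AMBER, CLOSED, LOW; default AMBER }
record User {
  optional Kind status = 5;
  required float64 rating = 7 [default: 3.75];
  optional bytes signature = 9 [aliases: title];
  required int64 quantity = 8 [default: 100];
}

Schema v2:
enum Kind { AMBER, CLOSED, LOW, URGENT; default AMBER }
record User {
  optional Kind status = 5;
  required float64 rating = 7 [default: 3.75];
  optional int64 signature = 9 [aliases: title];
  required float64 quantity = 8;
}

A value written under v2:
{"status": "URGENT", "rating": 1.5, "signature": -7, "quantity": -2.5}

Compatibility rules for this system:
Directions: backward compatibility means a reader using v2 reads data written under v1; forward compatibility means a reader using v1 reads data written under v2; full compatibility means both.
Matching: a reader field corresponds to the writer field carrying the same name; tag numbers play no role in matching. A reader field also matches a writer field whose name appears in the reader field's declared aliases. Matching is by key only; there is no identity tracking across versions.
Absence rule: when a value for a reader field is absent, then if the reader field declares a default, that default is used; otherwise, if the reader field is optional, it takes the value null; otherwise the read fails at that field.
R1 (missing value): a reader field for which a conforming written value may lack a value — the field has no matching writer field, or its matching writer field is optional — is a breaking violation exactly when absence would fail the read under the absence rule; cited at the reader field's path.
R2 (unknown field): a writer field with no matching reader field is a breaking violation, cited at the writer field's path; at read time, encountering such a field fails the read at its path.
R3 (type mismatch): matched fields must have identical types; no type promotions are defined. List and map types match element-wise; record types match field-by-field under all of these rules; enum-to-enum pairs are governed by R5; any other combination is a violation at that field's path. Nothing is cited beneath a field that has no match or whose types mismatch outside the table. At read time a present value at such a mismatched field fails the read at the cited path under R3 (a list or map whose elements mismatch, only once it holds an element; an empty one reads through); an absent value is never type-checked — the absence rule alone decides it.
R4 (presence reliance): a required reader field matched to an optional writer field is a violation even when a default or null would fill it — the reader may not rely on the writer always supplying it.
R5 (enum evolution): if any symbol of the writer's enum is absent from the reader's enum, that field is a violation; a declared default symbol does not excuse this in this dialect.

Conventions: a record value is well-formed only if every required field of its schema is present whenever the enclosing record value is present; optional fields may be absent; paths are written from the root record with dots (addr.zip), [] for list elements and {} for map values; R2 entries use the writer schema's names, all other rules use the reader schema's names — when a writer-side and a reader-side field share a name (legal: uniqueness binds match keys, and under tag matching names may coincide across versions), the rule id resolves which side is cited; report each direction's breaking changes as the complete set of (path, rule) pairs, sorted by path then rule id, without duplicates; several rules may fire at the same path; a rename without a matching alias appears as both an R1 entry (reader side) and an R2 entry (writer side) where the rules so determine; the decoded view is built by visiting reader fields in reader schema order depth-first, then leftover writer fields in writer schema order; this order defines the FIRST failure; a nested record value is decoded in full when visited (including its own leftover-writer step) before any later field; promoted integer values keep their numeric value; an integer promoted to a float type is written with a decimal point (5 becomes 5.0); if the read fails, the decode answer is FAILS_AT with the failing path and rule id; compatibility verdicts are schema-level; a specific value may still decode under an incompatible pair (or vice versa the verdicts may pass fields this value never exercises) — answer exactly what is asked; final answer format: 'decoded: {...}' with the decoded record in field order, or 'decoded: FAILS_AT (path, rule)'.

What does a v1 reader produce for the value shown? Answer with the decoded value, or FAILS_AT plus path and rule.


the writer's type comes first in each User pair
decoding the User value with the v1 reader:
  read fails at status under R5
  => FAILS_AT (status, R5)
remaining User differences; none change what is asked:
  field quantity in record User: type int64 changed to float64 (its default is dropped) -> matters for User compatibility verdicts, not for this value's decode
  field signature in record User: type bytes changed to int64 -> matters for User compatibility verdicts, not for this value's decode

decoded: FAILS_AT (status, R5)


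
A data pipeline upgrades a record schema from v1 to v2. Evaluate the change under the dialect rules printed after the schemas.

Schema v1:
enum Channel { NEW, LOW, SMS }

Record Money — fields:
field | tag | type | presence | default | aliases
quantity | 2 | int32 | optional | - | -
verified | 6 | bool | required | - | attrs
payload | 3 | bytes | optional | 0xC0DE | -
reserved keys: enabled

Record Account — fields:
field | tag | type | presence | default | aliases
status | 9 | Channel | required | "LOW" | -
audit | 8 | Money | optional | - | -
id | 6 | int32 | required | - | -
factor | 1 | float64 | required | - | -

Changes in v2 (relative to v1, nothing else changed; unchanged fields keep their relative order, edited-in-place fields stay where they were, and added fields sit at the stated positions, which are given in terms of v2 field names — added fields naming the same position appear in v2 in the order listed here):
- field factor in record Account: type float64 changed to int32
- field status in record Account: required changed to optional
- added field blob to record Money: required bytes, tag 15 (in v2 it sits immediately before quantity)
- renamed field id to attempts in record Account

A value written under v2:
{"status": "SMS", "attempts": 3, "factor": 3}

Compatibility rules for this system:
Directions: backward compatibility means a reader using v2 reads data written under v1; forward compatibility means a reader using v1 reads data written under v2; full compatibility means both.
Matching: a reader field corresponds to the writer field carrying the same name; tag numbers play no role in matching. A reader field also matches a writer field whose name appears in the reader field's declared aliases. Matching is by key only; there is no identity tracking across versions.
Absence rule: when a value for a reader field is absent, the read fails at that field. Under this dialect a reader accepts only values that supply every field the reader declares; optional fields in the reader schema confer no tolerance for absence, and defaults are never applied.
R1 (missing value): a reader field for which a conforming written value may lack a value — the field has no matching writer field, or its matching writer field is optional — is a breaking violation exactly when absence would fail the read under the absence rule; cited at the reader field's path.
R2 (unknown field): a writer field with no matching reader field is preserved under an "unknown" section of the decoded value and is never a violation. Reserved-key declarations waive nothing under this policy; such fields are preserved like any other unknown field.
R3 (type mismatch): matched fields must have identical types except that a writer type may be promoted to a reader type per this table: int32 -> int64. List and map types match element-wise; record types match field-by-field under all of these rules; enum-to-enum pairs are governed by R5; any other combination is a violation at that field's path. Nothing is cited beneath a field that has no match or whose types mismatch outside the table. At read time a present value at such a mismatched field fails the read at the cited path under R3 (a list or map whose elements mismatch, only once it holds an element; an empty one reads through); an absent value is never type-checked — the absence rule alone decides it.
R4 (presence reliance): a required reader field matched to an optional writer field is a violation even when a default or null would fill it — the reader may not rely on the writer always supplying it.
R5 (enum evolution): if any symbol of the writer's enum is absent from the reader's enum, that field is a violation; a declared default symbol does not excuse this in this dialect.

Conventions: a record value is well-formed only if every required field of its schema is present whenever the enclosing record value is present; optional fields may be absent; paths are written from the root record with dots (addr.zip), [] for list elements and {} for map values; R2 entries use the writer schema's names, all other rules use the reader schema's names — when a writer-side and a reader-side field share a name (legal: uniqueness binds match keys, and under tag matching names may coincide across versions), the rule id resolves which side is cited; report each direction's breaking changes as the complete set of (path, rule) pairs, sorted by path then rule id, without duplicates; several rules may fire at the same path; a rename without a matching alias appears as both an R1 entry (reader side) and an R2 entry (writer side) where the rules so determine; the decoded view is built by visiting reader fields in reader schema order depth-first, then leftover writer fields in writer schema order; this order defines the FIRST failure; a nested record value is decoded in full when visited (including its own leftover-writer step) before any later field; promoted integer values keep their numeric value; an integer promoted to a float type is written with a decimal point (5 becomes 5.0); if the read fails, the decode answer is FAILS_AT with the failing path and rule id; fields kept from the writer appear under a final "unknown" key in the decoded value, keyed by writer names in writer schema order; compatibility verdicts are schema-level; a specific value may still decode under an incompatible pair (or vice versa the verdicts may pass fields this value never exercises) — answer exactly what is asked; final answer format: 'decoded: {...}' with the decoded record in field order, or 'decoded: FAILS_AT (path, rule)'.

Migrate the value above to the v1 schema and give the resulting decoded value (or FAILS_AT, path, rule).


decoded: FAILS_AT (audit, R1)

in Account below, arrows point writer -> reader
decode walk for Account under reader schema v1:
  status := "SMS"
  read fails at audit under R1 (no fill)
  => FAILS_AT (audit, R1)
remaining Account differences; none change what is asked:
  field factor in record Account: type float64 changed to int32 -> schema-level compatibility only; this Account value's decode is unchanged
  field status in record Account: required changed to optional -> schema-level compatibility only; this Account value's decode is unchanged
  added field blob to record Money: required bytes, tag 15 (in v2 it sits immediately before quantity) -> schema-level compatibility only; this Account value's decode is unchanged
  renamed field id to attempts in record Account -> schema-level compatibility only; this Account value's decode is unchanged


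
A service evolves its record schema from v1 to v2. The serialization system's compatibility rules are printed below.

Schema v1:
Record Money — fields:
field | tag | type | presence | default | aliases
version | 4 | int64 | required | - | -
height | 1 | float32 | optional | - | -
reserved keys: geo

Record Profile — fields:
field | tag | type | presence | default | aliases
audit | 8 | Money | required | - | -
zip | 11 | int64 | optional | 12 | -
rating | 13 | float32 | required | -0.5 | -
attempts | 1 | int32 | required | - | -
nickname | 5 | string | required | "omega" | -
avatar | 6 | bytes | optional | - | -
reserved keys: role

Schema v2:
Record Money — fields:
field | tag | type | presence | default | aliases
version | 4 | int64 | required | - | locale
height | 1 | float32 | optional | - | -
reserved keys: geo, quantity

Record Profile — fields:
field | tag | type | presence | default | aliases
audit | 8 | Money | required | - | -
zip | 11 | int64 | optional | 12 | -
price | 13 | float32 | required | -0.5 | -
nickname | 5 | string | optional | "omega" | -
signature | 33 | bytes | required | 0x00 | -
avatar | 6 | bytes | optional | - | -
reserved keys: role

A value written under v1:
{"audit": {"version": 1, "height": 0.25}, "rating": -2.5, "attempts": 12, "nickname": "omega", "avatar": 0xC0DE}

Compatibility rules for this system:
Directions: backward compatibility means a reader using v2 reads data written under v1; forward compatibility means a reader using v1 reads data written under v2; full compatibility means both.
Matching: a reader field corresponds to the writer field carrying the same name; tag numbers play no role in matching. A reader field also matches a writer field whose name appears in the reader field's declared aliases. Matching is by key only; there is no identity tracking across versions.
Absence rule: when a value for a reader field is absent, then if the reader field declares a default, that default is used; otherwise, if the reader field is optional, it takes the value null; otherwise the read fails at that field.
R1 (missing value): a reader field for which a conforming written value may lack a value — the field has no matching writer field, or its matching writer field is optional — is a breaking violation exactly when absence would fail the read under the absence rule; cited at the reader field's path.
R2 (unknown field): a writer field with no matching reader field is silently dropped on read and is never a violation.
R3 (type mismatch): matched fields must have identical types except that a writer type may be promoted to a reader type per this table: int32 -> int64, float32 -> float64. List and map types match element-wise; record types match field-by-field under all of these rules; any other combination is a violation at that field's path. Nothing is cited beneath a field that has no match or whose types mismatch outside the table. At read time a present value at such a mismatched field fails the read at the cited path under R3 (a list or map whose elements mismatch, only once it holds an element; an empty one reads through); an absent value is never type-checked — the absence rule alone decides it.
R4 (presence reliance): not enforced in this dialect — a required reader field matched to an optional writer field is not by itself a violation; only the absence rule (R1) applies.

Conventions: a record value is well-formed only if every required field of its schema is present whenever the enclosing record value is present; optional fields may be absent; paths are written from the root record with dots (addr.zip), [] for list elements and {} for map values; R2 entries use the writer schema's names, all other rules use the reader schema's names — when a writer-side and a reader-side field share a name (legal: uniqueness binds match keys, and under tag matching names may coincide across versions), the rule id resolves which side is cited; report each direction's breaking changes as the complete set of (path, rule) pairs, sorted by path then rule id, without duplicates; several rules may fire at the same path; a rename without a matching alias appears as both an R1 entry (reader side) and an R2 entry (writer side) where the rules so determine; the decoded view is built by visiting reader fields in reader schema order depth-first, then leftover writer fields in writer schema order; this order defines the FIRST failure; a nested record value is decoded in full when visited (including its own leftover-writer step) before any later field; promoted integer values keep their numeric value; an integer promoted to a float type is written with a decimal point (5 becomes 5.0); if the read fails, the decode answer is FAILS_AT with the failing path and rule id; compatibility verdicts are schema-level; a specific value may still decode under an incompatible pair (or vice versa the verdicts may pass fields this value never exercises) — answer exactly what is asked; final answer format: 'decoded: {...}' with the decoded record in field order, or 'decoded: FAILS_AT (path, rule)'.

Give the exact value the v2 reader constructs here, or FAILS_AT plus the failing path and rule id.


decoded: {"audit": {"version": 1, "height": 0.25}, "zip": 12, "price": -0.5, "nickname": "omega", "signature": 0x00, "avatar": 0xC0DE}

arrows below run writer -> reader for Profile
decoding the Profile value with the v2 reader:
  audit.version := 1
  audit.height := 0.25
  zip := 12 (absent -> default)
  price := -0.5 (absent -> default)
  nickname := "omega"
  signature := 0x00 (absent -> default)
  avatar := 0xC0DE
  writer rating: unknown -> dropped
  writer attempts: unknown -> dropped
  => decoded: {"audit": {"version": 1, "height": 0.25}, "zip": 12, "price": -0.5, "nickname": "omega", "signature": 0x00, "avatar": 0xC0DE}
remaining Profile differences; none change what is asked:
  field nickname in record Profile: required changed to optional -> no rule fires on it and the decoded Profile view is identical with or without it


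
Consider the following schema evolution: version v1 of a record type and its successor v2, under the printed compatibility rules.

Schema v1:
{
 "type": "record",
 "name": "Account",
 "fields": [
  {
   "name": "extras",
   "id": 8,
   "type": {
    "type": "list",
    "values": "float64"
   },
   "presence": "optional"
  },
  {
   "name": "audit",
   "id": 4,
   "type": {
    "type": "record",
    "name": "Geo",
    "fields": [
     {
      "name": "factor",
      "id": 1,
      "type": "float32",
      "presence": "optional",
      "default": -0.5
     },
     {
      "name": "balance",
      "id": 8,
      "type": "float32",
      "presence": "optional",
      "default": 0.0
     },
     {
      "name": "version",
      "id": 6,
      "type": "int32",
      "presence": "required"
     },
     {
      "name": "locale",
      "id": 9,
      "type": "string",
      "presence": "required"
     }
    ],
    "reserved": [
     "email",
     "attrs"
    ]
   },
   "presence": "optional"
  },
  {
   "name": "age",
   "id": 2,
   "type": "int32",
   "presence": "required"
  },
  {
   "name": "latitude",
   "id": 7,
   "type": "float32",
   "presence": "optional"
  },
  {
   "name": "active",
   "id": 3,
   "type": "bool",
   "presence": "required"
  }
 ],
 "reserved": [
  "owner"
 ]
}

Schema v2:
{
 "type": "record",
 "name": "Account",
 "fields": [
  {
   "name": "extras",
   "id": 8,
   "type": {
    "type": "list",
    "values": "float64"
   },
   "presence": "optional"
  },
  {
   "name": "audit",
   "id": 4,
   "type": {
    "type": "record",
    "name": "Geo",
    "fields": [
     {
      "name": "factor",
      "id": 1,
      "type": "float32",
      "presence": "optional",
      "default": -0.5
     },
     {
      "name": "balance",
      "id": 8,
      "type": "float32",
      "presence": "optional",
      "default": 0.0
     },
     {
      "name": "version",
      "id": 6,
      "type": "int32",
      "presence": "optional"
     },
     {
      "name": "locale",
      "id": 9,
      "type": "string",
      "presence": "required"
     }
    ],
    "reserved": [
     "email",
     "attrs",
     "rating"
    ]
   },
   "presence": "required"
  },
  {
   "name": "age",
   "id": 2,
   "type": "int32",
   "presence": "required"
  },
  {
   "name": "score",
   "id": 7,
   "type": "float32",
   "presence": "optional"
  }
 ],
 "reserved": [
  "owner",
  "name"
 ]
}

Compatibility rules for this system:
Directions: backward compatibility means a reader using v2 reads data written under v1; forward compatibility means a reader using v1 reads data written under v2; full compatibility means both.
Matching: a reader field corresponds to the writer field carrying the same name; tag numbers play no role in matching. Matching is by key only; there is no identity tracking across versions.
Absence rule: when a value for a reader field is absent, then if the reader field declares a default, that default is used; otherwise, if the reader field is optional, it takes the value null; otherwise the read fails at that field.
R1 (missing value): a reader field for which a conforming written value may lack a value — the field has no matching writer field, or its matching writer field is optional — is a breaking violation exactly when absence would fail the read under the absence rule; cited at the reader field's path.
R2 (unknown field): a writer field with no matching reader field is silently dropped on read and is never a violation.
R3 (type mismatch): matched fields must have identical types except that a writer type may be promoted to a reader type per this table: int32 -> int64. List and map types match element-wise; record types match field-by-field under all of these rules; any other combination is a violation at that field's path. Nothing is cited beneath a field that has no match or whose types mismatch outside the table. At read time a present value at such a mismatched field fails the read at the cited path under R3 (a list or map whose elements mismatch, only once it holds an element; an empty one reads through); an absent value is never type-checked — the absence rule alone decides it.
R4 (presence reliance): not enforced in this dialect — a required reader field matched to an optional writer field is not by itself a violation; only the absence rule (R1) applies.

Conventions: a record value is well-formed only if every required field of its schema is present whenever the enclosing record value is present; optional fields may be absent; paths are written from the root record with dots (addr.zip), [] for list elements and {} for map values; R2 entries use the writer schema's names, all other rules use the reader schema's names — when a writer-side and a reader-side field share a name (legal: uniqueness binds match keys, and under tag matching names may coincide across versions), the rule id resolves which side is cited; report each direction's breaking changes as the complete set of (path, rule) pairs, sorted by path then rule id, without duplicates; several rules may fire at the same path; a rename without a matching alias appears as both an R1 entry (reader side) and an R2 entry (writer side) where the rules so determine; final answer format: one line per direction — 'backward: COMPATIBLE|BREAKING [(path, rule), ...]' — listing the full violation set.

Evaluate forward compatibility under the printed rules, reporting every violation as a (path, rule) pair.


each type pair in Account: writer, then reader
checking forward for Account: reader v1 against writer v2:
  extras <- extras (list<float64> -> list<float64>, writer optional)
  audit <- audit (Geo -> Geo, writer required)
  age <- age (int32 -> int32, writer required)
  no writer field matches reader latitude
  no writer field matches reader active
  leftover writer field: score
  audit.factor <- audit.factor (float32 -> float32, writer optional)
  audit.balance <- audit.balance (float32 -> float32, writer optional)
  audit.version <- audit.version (int32 -> int32, writer optional)
  audit.locale <- audit.locale (string -> string, writer required)
  rule R1 violated at active
  rule R1 violated at audit.version
  => forward verdict for Account: BREAKING, 2 violation(s)
checking off the Account differences that do not matter here:
  renamed field latitude to score in record Account -> no rule fires on it in Account's dialect; the asked verdict holds
  field audit in record Account: optional changed to required -> fires only in the backward direction of Account, which is not asked here

forward: BREAKING [(active, R1), (audit.version, R1)]


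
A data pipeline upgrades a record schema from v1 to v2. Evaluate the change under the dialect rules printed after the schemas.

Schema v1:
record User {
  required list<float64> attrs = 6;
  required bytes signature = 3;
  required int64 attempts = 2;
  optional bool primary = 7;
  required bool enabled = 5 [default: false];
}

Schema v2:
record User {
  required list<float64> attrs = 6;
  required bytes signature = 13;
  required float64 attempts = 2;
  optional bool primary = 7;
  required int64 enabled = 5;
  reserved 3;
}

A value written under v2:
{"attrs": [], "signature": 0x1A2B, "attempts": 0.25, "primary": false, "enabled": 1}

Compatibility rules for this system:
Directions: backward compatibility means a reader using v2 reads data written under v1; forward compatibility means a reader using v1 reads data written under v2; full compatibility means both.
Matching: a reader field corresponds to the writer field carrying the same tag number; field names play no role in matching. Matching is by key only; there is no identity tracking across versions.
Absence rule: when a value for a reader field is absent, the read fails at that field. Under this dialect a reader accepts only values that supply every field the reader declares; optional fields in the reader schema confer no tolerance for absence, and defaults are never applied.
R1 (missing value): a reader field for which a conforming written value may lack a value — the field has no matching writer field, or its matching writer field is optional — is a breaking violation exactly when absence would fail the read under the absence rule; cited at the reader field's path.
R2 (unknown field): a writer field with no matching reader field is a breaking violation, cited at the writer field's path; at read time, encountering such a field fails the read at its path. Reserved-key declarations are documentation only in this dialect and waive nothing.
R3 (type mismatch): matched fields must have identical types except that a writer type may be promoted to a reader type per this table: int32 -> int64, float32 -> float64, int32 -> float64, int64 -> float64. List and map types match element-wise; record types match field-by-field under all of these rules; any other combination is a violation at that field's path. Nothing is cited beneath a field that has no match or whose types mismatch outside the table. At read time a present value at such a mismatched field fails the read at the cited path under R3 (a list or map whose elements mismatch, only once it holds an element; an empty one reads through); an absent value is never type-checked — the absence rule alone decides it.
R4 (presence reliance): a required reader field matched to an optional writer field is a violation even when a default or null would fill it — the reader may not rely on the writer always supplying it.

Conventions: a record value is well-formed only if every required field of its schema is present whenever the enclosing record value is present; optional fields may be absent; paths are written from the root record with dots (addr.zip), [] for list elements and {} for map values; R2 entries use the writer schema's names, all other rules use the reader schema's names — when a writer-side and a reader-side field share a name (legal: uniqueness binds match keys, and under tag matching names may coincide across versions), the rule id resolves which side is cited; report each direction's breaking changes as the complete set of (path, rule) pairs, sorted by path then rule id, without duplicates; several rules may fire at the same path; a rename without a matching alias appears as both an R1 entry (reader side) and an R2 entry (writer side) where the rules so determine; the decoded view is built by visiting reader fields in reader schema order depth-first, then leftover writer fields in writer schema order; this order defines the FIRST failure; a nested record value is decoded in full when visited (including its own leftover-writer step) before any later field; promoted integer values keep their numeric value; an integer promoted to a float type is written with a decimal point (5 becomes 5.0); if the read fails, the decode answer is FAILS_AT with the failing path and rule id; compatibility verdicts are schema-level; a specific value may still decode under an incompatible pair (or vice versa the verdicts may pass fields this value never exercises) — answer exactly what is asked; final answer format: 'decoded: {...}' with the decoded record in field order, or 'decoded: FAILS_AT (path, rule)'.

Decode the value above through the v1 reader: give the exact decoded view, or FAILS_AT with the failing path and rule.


the writer's type comes first in each User pair
migrating the User value to v1:
  attrs := []
  read fails at signature under R1 (no fill)
  => FAILS_AT (signature, R1)
the rest of the User diff is inert for this question:
  field enabled in record User: type bool changed to int64 (its default is dropped) -> matters for User compatibility verdicts, not for this value's decode
  field attempts in record User: type int64 changed to float64 -> matters for User compatibility verdicts, not for this value's decode

decoded: FAILS_AT (signature, R1)


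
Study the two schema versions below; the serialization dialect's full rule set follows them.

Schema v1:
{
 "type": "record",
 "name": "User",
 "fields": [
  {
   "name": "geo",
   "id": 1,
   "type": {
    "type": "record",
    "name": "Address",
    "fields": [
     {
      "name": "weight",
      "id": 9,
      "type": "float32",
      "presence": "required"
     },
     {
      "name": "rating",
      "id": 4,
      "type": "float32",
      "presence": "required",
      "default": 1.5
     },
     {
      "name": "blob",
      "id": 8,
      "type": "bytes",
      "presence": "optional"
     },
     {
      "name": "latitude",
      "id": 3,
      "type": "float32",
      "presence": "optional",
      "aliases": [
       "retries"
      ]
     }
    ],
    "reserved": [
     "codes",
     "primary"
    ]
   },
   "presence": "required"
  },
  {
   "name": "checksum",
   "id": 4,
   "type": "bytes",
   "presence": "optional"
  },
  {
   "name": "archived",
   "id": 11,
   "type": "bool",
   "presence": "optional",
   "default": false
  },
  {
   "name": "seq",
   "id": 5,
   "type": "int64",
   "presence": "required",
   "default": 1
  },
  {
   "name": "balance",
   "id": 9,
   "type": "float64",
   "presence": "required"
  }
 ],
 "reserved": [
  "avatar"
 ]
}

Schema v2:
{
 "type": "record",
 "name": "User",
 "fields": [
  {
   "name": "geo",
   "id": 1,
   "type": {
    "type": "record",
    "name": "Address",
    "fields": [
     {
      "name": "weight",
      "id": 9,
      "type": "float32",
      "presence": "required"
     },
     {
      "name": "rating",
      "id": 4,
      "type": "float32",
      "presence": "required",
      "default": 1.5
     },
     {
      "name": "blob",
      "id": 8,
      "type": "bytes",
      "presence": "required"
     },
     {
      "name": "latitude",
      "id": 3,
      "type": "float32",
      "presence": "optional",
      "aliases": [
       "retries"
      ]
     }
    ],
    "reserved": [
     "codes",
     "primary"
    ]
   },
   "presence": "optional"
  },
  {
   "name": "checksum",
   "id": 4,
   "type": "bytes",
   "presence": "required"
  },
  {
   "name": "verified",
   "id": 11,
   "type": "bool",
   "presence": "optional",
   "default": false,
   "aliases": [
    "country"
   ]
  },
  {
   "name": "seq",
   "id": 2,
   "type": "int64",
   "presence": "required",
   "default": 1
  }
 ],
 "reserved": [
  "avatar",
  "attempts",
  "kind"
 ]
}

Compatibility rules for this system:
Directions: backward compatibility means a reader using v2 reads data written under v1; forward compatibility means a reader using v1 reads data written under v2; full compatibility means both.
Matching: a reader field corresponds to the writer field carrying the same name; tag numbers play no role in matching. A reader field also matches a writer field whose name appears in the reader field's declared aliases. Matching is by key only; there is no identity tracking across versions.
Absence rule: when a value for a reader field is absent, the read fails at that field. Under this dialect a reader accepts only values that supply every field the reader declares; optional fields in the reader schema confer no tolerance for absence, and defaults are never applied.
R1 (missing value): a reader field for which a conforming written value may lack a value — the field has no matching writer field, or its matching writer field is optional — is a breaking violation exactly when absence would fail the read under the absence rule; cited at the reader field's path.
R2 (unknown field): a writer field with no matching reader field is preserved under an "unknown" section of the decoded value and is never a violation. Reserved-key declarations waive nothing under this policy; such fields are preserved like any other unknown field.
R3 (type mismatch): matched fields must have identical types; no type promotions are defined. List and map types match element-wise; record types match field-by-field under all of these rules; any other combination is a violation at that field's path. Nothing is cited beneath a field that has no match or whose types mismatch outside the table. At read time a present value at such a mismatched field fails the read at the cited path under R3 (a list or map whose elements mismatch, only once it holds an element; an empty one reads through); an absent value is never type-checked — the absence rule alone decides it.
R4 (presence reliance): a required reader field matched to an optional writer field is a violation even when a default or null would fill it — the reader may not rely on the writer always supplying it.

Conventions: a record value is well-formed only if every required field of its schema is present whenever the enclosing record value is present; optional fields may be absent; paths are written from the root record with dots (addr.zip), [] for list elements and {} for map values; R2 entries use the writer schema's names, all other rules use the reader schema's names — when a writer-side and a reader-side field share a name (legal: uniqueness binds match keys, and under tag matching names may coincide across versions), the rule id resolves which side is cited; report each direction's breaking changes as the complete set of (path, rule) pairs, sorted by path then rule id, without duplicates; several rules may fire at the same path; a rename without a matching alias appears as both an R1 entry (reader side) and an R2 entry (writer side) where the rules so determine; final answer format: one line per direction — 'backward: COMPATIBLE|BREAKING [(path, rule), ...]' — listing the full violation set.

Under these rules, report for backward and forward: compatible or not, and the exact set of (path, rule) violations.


backward: BREAKING [(checksum, R1), (checksum, R4), (geo.blob, R1), (geo.blob, R4), (geo.latitude, R1), (verified, R1)]; forward: BREAKING [(archived, R1), (balance, R1), (geo, R1), (geo, R4), (geo.latitude, R1)]

each type pair in User: writer, then reader
backward for User (reader v2, writer v1):
  geo: Address -> Address, writer required; from geo
  checksum: bytes -> bytes, writer optional; from checksum
  verified: no writer match
  seq: int64 -> int64, writer required; from seq
  writer field archived has no reader counterpart
  writer field balance has no reader counterpart
  geo.weight: float32 -> float32, writer required; from geo.weight
  geo.rating: float32 -> float32, writer required; from geo.rating
  geo.blob: bytes -> bytes, writer optional; from geo.blob
  geo.latitude: float32 -> float32, writer optional; from geo.latitude
  rule R1 violated at checksum
  rule R4 violated at checksum
  rule R1 violated at geo.blob
  rule R4 violated at geo.blob
  rule R1 violated at geo.latitude
  rule R1 violated at verified
  => 6 violation(s): backward is BREAKING for User
forward for User (reader v1, writer v2):
  geo: Address -> Address, writer optional; from geo
  checksum: bytes -> bytes, writer required; from checksum
  archived: no writer match
  seq: int64 -> int64, writer required; from seq
  balance: no writer match
  writer field verified has no reader counterpart
  geo.weight: float32 -> float32, writer required; from geo.weight
  geo.rating: float32 -> float32, writer required; from geo.rating
  geo.blob: bytes -> bytes, writer required; from geo.blob
  geo.latitude: float32 -> float32, writer optional; from geo.latitude
  rule R1 violated at archived
  rule R1 violated at balance
  rule R1 violated at geo
  rule R4 violated at geo
  rule R1 violated at geo.latitude
  => 5 violation(s): forward is BREAKING for User
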